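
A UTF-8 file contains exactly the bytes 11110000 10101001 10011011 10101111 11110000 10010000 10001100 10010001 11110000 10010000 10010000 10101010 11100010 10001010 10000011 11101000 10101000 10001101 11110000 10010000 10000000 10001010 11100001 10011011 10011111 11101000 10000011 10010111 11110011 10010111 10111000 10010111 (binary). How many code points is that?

9

Byte at offset 0: 0xF0 = 11110000 → 4-byte char (#1). Advance 4.
Byte at offset 4: 0xF0 = 11110000 → 4-byte char (#2). Advance 4.
Byte at offset 8: 0xF0 = 11110000 → 4-byte char (#3). Advance 4.
Byte at offset 12: 0xE2 = 11100010 → 3-byte char (#4). Advance 3.
Byte at offset 15: 0xE8 = 11101000 → 3-byte char (#5). Advance 3.
Byte at offset 18: 0xF0 = 11110000 → 4-byte char (#6). Advance 4.
Byte at offset 22: 0xE1 = 11100001 → 3-byte char (#7). Advance 3.
Byte at offset 25: 0xE8 = 11101000 → 3-byte char (#8). Advance 3.
Byte at offset 28: 0xF3 = 11110011 → 4-byte char (#9). Advance 4.
Reached end at offset 32 after 9 code points.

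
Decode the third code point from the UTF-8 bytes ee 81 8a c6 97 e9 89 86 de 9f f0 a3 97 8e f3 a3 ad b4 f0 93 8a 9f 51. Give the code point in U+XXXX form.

Offset 0: leading byte 0xEE = 11101110 → 3-byte char #1 = EE 81 8A.
Offset 3: leading byte 0xC6 = 11000110 → 2-byte char #2 = C6 97.
Offset 5: leading byte 0xE9 = 11101001 → 3-byte char #3 = E9 89 86.
Leading byte 0xE9 = 11101001 matches 1110xxxx → 3-byte sequence.
Byte 1: 0xE9 = 11101001, payload 1001 (4 bits).
Byte 2: 0x89 = 10001001 (10xxxxxx ✓), payload 001001.
Byte 3: 0x86 = 10000110 (10xxxxxx ✓), payload 000110.
Concatenate: 1001001001000110 = 0x9246 (16 bits → U+9246).

U+9246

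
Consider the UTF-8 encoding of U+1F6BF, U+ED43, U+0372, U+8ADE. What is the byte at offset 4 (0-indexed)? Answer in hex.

U+1F6BF → 4-byte form F0 9F 9A BF at offsets 0–3.
U+ED43 → 3-byte form EE B5 83 at offsets 4–6.
Offset 4 falls in char 2's range; it's byte 1 of EE B5 83 = 0xEE.

0xEE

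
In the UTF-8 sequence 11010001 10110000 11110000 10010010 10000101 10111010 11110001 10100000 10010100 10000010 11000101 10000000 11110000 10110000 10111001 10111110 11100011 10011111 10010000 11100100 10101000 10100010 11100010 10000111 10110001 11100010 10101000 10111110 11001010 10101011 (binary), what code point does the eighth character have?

U+21F1

Offset 0: leading byte 0xD1 = 11010001 → 2-byte char #1 = D1 B0.
Offset 2: leading byte 0xF0 = 11110000 → 4-byte char #2 = F0 92 85 BA.
Offset 6: leading byte 0xF1 = 11110001 → 4-byte char #3 = F1 A0 94 82.
Offset 10: leading byte 0xC5 = 11000101 → 2-byte char #4 = C5 80.
Offset 12: leading byte 0xF0 = 11110000 → 4-byte char #5 = F0 B0 B9 BE.
Offset 16: leading byte 0xE3 = 11100011 → 3-byte char #6 = E3 9F 90.
Offset 19: leading byte 0xE4 = 11100100 → 3-byte char #7 = E4 A8 A2.
Offset 22: leading byte 0xE2 = 11100010 → 3-byte char #8 = E2 87 B1.
Leading byte 0xE2 = 11100010 matches 1110xxxx → 3-byte sequence.
Byte 1: 0xE2 = 11100010, payload 0010 (4 bits).
Byte 2: 0x87 = 10000111 (10xxxxxx ✓), payload 000111.
Byte 3: 0xB1 = 10110001 (10xxxxxx ✓), payload 110001.
Concatenate: 0010000111110001 = 0x21F1 (16 bits → U+21F1).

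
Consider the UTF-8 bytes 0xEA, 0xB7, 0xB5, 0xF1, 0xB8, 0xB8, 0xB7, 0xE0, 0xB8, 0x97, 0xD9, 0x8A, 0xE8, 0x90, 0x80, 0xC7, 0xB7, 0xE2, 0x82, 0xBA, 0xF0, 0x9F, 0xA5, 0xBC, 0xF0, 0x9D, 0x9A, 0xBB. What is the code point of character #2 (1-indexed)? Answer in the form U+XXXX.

U+78E37

Offset 0: leading byte 0xEA = 11101010 → 3-byte char #1 = EA B7 B5.
Offset 3: leading byte 0xF1 = 11110001 → 4-byte char #2 = F1 B8 B8 B7.
Leading byte 0xF1 = 11110001 matches 11110xxx → 4-byte sequence.
Byte 1: 0xF1 = 11110001, payload 001 (3 bits).
Byte 2: 0xB8 = 10111000 (10xxxxxx ✓), payload 111000.
Byte 3: 0xB8 = 10111000 (10xxxxxx ✓), payload 111000.
Byte 4: 0xB7 = 10110111 (10xxxxxx ✓), payload 110111.
Concatenate: 001111000111000110111 = 0x78E37 (21 bits → U+78E37).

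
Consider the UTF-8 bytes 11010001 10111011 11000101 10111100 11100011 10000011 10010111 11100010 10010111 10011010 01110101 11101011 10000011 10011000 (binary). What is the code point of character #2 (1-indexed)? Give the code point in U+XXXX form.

U+017C

Offset 0: leading byte 0xD1 = 11010001 → 2-byte char #1 = D1 BB.
Offset 2: leading byte 0xC5 = 11000101 → 2-byte char #2 = C5 BC.
Leading byte 0xC5 = 11000101 matches 110xxxxx → 2-byte sequence.
Byte 1: 0xC5 = 11000101, payload 00101 (5 bits).
Byte 2: 0xBC = 10111100 (10xxxxxx ✓), payload 111100.
Concatenate: 00101111100 = 0x17C (11 bits → U+017C).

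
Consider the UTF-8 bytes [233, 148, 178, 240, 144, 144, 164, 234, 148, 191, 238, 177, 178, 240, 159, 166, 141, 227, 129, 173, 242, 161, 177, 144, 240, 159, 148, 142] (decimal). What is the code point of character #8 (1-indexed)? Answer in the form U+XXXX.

Offset 0: leading byte 0xE9 = 11101001 → 3-byte char #1 = E9 94 B2.
Offset 3: leading byte 0xF0 = 11110000 → 4-byte char #2 = F0 90 90 A4.
Offset 7: leading byte 0xEA = 11101010 → 3-byte char #3 = EA 94 BF.
Offset 10: leading byte 0xEE = 11101110 → 3-byte char #4 = EE B1 B2.
Offset 13: leading byte 0xF0 = 11110000 → 4-byte char #5 = F0 9F A6 8D.
Offset 17: leading byte 0xE3 = 11100011 → 3-byte char #6 = E3 81 AD.
Offset 20: leading byte 0xF2 = 11110010 → 4-byte char #7 = F2 A1 B1 90.
Offset 24: leading byte 0xF0 = 11110000 → 4-byte char #8 = F0 9F 94 8E.
Leading byte 0xF0 = 11110000 matches 11110xxx → 4-byte sequence.
Byte 1: 0xF0 = 11110000, payload 000 (3 bits).
Byte 2: 0x9F = 10011111 (10xxxxxx ✓), payload 011111.
Byte 3: 0x94 = 10010100 (10xxxxxx ✓), payload 010100.
Byte 4: 0x8E = 10001110 (10xxxxxx ✓), payload 001110.
Concatenate: 000011111010100001110 = 0x1F50E (21 bits → U+1F50E).

U+1F50E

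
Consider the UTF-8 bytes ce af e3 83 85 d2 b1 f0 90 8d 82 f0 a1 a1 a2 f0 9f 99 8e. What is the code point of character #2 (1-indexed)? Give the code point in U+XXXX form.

Offset 0: leading byte 0xCE = 11001110 → 2-byte char #1 = CE AF.
Offset 2: leading byte 0xE3 = 11100011 → 3-byte char #2 = E3 83 85.
Leading byte 0xE3 = 11100011 matches 1110xxxx → 3-byte sequence.
Byte 1: 0xE3 = 11100011, payload 0011 (4 bits).
Byte 2: 0x83 = 10000011 (10xxxxxx ✓), payload 000011.
Byte 3: 0x85 = 10000101 (10xxxxxx ✓), payload 000101.
Concatenate: 0011000011000101 = 0x30C5 (16 bits → U+30C5).

U+30C5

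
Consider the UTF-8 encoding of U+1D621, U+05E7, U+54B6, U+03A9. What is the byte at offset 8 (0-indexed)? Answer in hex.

0xB6

U+1D621 → 4-byte form F0 9D 98 A1 at offsets 0–3.
U+05E7 → 2-byte form D7 A7 at offsets 4–5.
U+54B6 → 3-byte form E5 92 B6 at offsets 6–8.
Offset 8 falls in char 3's range; it's byte 3 of E5 92 B6 = 0xB6.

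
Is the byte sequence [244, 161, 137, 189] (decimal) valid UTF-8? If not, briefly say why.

invalid (encodes a value above U+10FFFF)

Leading byte 0xF4 = 11110100 → 4-byte form.
Payload = 0x12127D, which exceeds U+10FFFF, the maximum Unicode code point. (Leading bytes F5–FF, or F4 followed by ≥ 0x90, are invalid.)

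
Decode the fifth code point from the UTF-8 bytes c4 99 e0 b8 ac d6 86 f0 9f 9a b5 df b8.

Offset 0: leading byte 0xC4 = 11000100 → 2-byte char #1 = C4 99.
Offset 2: leading byte 0xE0 = 11100000 → 3-byte char #2 = E0 B8 AC.
Offset 5: leading byte 0xD6 = 11010110 → 2-byte char #3 = D6 86.
Offset 7: leading byte 0xF0 = 11110000 → 4-byte char #4 = F0 9F 9A B5.
Offset 11: leading byte 0xDF = 11011111 → 2-byte char #5 = DF B8.
Leading byte 0xDF = 11011111 matches 110xxxxx → 2-byte sequence.
Byte 1: 0xDF = 11011111, payload 11111 (5 bits).
Byte 2: 0xB8 = 10111000 (10xxxxxx ✓), payload 111000.
Concatenate: 11111111000 = 0x7F8 (11 bits → U+07F8).

U+07F8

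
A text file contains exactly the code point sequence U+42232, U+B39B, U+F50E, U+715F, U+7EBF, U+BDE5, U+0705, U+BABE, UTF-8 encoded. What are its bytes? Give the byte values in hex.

U+42232: 4-byte form → F1 82 88 B2.
U+B39B: 3-byte form → EB 8E 9B.
U+F50E: 3-byte form → EF 94 8E.
U+715F: 3-byte form → E7 85 9F.
U+7EBF: 3-byte form → E7 BA BF.
U+BDE5: 3-byte form → EB B7 A5.
U+0705: 2-byte form → DC 85.
U+BABE: 3-byte form → EB AA BE.
Concatenated (24 bytes): F1 82 88 B2 EB 8E 9B EF 94 8E E7 85 9F E7 BA BF EB B7 A5 DC 85 EB AA BE.

F1 82 88 B2 EB 8E 9B EF 94 8E E7 85 9F E7 BA BF EB B7 A5 DC 85 EB AA BE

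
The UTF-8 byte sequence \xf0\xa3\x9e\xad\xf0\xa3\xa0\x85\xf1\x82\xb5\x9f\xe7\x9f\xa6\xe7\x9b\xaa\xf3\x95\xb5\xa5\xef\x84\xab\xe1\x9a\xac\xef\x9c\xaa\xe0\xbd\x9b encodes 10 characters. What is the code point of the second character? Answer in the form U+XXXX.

Offset 0: leading byte 0xF0 = 11110000 → 4-byte char #1 = F0 A3 9E AD.
Offset 4: leading byte 0xF0 = 11110000 → 4-byte char #2 = F0 A3 A0 85.
Leading byte 0xF0 = 11110000 matches 11110xxx → 4-byte sequence.
Byte 1: 0xF0 = 11110000, payload 000 (3 bits).
Byte 2: 0xA3 = 10100011 (10xxxxxx ✓), payload 100011.
Byte 3: 0xA0 = 10100000 (10xxxxxx ✓), payload 100000.
Byte 4: 0x85 = 10000101 (10xxxxxx ✓), payload 000101.
Concatenate: 000100011100000000101 = 0x23805 (21 bits → U+23805).

U+23805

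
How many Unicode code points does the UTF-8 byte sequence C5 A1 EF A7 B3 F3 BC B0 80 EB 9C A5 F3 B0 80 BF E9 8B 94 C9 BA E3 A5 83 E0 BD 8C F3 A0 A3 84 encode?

Byte at offset 0: 0xC5 = 11000101 → 2-byte char (#1). Advance 2.
Byte at offset 2: 0xEF = 11101111 → 3-byte char (#2). Advance 3.
Byte at offset 5: 0xF3 = 11110011 → 4-byte char (#3). Advance 4.
Byte at offset 9: 0xEB = 11101011 → 3-byte char (#4). Advance 3.
Byte at offset 12: 0xF3 = 11110011 → 4-byte char (#5). Advance 4.
Byte at offset 16: 0xE9 = 11101001 → 3-byte char (#6). Advance 3.
Byte at offset 19: 0xC9 = 11001001 → 2-byte char (#7). Advance 2.
Byte at offset 21: 0xE3 = 11100011 → 3-byte char (#8). Advance 3.
Byte at offset 24: 0xE0 = 11100000 → 3-byte char (#9). Advance 3.
Byte at offset 27: 0xF3 = 11110011 → 4-byte char (#10). Advance 4.
Reached end at offset 31 after 10 code points.

10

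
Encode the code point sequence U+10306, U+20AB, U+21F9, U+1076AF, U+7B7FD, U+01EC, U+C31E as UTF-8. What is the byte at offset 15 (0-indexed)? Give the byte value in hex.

0xBB

U+10306 → 4-byte form F0 90 8C 86 at offsets 0–3.
U+20AB → 3-byte form E2 82 AB at offsets 4–6.
U+21F9 → 3-byte form E2 87 B9 at offsets 7–9.
U+1076AF → 4-byte form F4 87 9A AF at offsets 10–13.
U+7B7FD → 4-byte form F1 BB 9F BD at offsets 14–17.
Offset 15 falls in char 5's range; it's byte 2 of F1 BB 9F BD = 0xBB.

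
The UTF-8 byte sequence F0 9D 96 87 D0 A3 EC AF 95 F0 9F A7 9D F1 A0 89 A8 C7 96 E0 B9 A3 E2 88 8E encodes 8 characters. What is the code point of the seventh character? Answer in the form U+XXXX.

U+0E63

Offset 0: leading byte 0xF0 = 11110000 → 4-byte char #1 = F0 9D 96 87.
Offset 4: leading byte 0xD0 = 11010000 → 2-byte char #2 = D0 A3.
Offset 6: leading byte 0xEC = 11101100 → 3-byte char #3 = EC AF 95.
Offset 9: leading byte 0xF0 = 11110000 → 4-byte char #4 = F0 9F A7 9D.
Offset 13: leading byte 0xF1 = 11110001 → 4-byte char #5 = F1 A0 89 A8.
Offset 17: leading byte 0xC7 = 11000111 → 2-byte char #6 = C7 96.
Offset 19: leading byte 0xE0 = 11100000 → 3-byte char #7 = E0 B9 A3.
Leading byte 0xE0 = 11100000 matches 1110xxxx → 3-byte sequence.
Byte 1: 0xE0 = 11100000, payload 0000 (4 bits).
Byte 2: 0xB9 = 10111001 (10xxxxxx ✓), payload 111001.
Byte 3: 0xA3 = 10100011 (10xxxxxx ✓), payload 100011.
Concatenate: 0000111001100011 = 0xE63 (16 bits → U+0E63).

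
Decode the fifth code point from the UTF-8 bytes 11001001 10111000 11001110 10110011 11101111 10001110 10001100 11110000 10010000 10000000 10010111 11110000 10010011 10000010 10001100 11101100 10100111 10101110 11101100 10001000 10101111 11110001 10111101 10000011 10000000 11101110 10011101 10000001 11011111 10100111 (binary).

Offset 0: leading byte 0xC9 = 11001001 → 2-byte char #1 = C9 B8.
Offset 2: leading byte 0xCE = 11001110 → 2-byte char #2 = CE B3.
Offset 4: leading byte 0xEF = 11101111 → 3-byte char #3 = EF 8E 8C.
Offset 7: leading byte 0xF0 = 11110000 → 4-byte char #4 = F0 90 80 97.
Offset 11: leading byte 0xF0 = 11110000 → 4-byte char #5 = F0 93 82 8C.
Leading byte 0xF0 = 11110000 matches 11110xxx → 4-byte sequence.
Byte 1: 0xF0 = 11110000, payload 000 (3 bits).
Byte 2: 0x93 = 10010011 (10xxxxxx ✓), payload 010011.
Byte 3: 0x82 = 10000010 (10xxxxxx ✓), payload 000010.
Byte 4: 0x8C = 10001100 (10xxxxxx ✓), payload 001100.
Concatenate: 000010011000010001100 = 0x1308C (21 bits → U+1308C).

U+1308C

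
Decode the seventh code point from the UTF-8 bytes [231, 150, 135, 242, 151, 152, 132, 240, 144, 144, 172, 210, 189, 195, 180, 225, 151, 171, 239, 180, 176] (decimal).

Offset 0: leading byte 0xE7 = 11100111 → 3-byte char #1 = E7 96 87.
Offset 3: leading byte 0xF2 = 11110010 → 4-byte char #2 = F2 97 98 84.
Offset 7: leading byte 0xF0 = 11110000 → 4-byte char #3 = F0 90 90 AC.
Offset 11: leading byte 0xD2 = 11010010 → 2-byte char #4 = D2 BD.
Offset 13: leading byte 0xC3 = 11000011 → 2-byte char #5 = C3 B4.
Offset 15: leading byte 0xE1 = 11100001 → 3-byte char #6 = E1 97 AB.
Offset 18: leading byte 0xEF = 11101111 → 3-byte char #7 = EF B4 B0.
Leading byte 0xEF = 11101111 matches 1110xxxx → 3-byte sequence.
Byte 1: 0xEF = 11101111, payload 1111 (4 bits).
Byte 2: 0xB4 = 10110100 (10xxxxxx ✓), payload 110100.
Byte 3: 0xB0 = 10110000 (10xxxxxx ✓), payload 110000.
Concatenate: 1111110100110000 = 0xFD30 (16 bits → U+FD30).

U+FD30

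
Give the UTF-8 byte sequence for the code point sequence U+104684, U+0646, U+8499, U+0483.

U+104684: 4-byte form → F4 84 9A 84.
U+0646: 2-byte form → D9 86.
U+8499: 3-byte form → E8 92 99.
U+0483: 2-byte form → D2 83.
Concatenated (11 bytes): F4 84 9A 84 D9 86 E8 92 99 D2 83.

F4 84 9A 84 D9 86 E8 92 99 D2 83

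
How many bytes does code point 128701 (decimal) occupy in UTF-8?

4

U+1F6BD = 0x1F6BD. UTF-8 uses 1 byte below 0x80, 2 below 0x800, 3 below 0x10000, 4 up to 0x10FFFF. 0x1F6BD is in U+10000–U+10FFFF → 4 bytes.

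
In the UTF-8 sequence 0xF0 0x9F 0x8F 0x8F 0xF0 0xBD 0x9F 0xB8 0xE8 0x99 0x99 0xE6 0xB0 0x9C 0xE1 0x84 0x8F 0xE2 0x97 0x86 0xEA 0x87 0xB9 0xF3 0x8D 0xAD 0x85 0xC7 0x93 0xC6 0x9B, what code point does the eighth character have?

Offset 0: leading byte 0xF0 = 11110000 → 4-byte char #1 = F0 9F 8F 8F.
Offset 4: leading byte 0xF0 = 11110000 → 4-byte char #2 = F0 BD 9F B8.
Offset 8: leading byte 0xE8 = 11101000 → 3-byte char #3 = E8 99 99.
Offset 11: leading byte 0xE6 = 11100110 → 3-byte char #4 = E6 B0 9C.
Offset 14: leading byte 0xE1 = 11100001 → 3-byte char #5 = E1 84 8F.
Offset 17: leading byte 0xE2 = 11100010 → 3-byte char #6 = E2 97 86.
Offset 20: leading byte 0xEA = 11101010 → 3-byte char #7 = EA 87 B9.
Offset 23: leading byte 0xF3 = 11110011 → 4-byte char #8 = F3 8D AD 85.
Leading byte 0xF3 = 11110011 matches 11110xxx → 4-byte sequence.
Byte 1: 0xF3 = 11110011, payload 011 (3 bits).
Byte 2: 0x8D = 10001101 (10xxxxxx ✓), payload 001101.
Byte 3: 0xAD = 10101101 (10xxxxxx ✓), payload 101101.
Byte 4: 0x85 = 10000101 (10xxxxxx ✓), payload 000101.
Concatenate: 011001101101101000101 = 0xCDB45 (21 bits → U+CDB45).

U+CDB45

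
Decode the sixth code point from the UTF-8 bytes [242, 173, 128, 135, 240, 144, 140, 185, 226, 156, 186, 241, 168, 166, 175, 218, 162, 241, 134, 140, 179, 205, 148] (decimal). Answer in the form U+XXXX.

Offset 0: leading byte 0xF2 = 11110010 → 4-byte char #1 = F2 AD 80 87.
Offset 4: leading byte 0xF0 = 11110000 → 4-byte char #2 = F0 90 8C B9.
Offset 8: leading byte 0xE2 = 11100010 → 3-byte char #3 = E2 9C BA.
Offset 11: leading byte 0xF1 = 11110001 → 4-byte char #4 = F1 A8 A6 AF.
Offset 15: leading byte 0xDA = 11011010 → 2-byte char #5 = DA A2.
Offset 17: leading byte 0xF1 = 11110001 → 4-byte char #6 = F1 86 8C B3.
Leading byte 0xF1 = 11110001 matches 11110xxx → 4-byte sequence.
Byte 1: 0xF1 = 11110001, payload 001 (3 bits).
Byte 2: 0x86 = 10000110 (10xxxxxx ✓), payload 000110.
Byte 3: 0x8C = 10001100 (10xxxxxx ✓), payload 001100.
Byte 4: 0xB3 = 10110011 (10xxxxxx ✓), payload 110011.
Concatenate: 001000110001100110011 = 0x46333 (21 bits → U+46333).

U+46333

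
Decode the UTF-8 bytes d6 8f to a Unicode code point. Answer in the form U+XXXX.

Leading byte 0xD6 = 11010110 matches 110xxxxx → 2-byte sequence.
Byte 1: 0xD6 = 11010110, payload 10110 (5 bits).
Byte 2: 0x8F = 10001111 (10xxxxxx ✓), payload 001111.
Concatenate: 10110001111 = 0x58F (11 bits → U+058F).

U+058F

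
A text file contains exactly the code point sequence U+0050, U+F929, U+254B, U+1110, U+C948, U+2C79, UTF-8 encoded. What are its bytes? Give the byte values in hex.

U+0050: 1-byte form → 50.
U+F929: 3-byte form → EF A4 A9.
U+254B: 3-byte form → E2 95 8B.
U+1110: 3-byte form → E1 84 90.
U+C948: 3-byte form → EC A5 88.
U+2C79: 3-byte form → E2 B1 B9.
Concatenated (16 bytes): 50 EF A4 A9 E2 95 8B E1 84 90 EC A5 88 E2 B1 B9.

50 EF A4 A9 E2 95 8B E1 84 90 EC A5 88 E2 B1 B9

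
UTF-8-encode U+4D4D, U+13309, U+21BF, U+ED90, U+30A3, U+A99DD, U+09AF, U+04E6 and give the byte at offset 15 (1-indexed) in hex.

1-indexed offset 15 is 0-indexed offset 14.
U+4D4D → 3-byte form E4 B5 8D at offsets 0–2.
U+13309 → 4-byte form F0 93 8C 89 at offsets 3–6.
U+21BF → 3-byte form E2 86 BF at offsets 7–9.
U+ED90 → 3-byte form EE B6 90 at offsets 10–12.
U+30A3 → 3-byte form E3 82 A3 at offsets 13–15.
Offset 14 falls in char 5's range; it's byte 2 of E3 82 A3 = 0x82.

0x82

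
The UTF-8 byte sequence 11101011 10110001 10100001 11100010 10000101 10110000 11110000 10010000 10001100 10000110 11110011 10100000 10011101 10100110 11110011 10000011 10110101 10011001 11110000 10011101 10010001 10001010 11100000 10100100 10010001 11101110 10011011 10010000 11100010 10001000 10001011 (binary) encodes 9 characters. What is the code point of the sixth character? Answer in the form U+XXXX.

Offset 0: leading byte 0xEB = 11101011 → 3-byte char #1 = EB B1 A1.
Offset 3: leading byte 0xE2 = 11100010 → 3-byte char #2 = E2 85 B0.
Offset 6: leading byte 0xF0 = 11110000 → 4-byte char #3 = F0 90 8C 86.
Offset 10: leading byte 0xF3 = 11110011 → 4-byte char #4 = F3 A0 9D A6.
Offset 14: leading byte 0xF3 = 11110011 → 4-byte char #5 = F3 83 B5 99.
Offset 18: leading byte 0xF0 = 11110000 → 4-byte char #6 = F0 9D 91 8A.
Leading byte 0xF0 = 11110000 matches 11110xxx → 4-byte sequence.
Byte 1: 0xF0 = 11110000, payload 000 (3 bits).
Byte 2: 0x9D = 10011101 (10xxxxxx ✓), payload 011101.
Byte 3: 0x91 = 10010001 (10xxxxxx ✓), payload 010001.
Byte 4: 0x8A = 10001010 (10xxxxxx ✓), payload 001010.
Concatenate: 000011101010001001010 = 0x1D44A (21 bits → U+1D44A).

U+1D44A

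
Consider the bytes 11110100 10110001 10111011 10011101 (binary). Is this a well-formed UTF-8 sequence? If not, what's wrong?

Leading byte 0xF4 = 11110100 → 4-byte form.
Payload = 0x131EDD, which exceeds U+10FFFF, the maximum Unicode code point. (Leading bytes F5–FF, or F4 followed by ≥ 0x90, are invalid.)

invalid (encodes a value above U+10FFFF)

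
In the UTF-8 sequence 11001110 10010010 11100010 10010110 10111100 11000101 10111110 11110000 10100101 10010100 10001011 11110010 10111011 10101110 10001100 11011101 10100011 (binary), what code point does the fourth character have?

U+2550B

Offset 0: leading byte 0xCE = 11001110 → 2-byte char #1 = CE 92.
Offset 2: leading byte 0xE2 = 11100010 → 3-byte char #2 = E2 96 BC.
Offset 5: leading byte 0xC5 = 11000101 → 2-byte char #3 = C5 BE.
Offset 7: leading byte 0xF0 = 11110000 → 4-byte char #4 = F0 A5 94 8B.
Leading byte 0xF0 = 11110000 matches 11110xxx → 4-byte sequence.
Byte 1: 0xF0 = 11110000, payload 000 (3 bits).
Byte 2: 0xA5 = 10100101 (10xxxxxx ✓), payload 100101.
Byte 3: 0x94 = 10010100 (10xxxxxx ✓), payload 010100.
Byte 4: 0x8B = 10001011 (10xxxxxx ✓), payload 001011.
Concatenate: 000100101010100001011 = 0x2550B (21 bits → U+2550B).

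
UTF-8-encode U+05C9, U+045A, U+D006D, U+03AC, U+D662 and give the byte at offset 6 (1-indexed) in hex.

0x90

1-indexed offset 6 is 0-indexed offset 5.
U+05C9 → 2-byte form D7 89 at offsets 0–1.
U+045A → 2-byte form D1 9A at offsets 2–3.
U+D006D → 4-byte form F3 90 81 AD at offsets 4–7.
Offset 5 falls in char 3's range; it's byte 2 of F3 90 81 AD = 0x90.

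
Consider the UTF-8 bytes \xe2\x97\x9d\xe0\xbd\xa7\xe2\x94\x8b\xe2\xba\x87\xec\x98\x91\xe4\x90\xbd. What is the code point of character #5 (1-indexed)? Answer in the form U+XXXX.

Offset 0: leading byte 0xE2 = 11100010 → 3-byte char #1 = E2 97 9D.
Offset 3: leading byte 0xE0 = 11100000 → 3-byte char #2 = E0 BD A7.
Offset 6: leading byte 0xE2 = 11100010 → 3-byte char #3 = E2 94 8B.
Offset 9: leading byte 0xE2 = 11100010 → 3-byte char #4 = E2 BA 87.
Offset 12: leading byte 0xEC = 11101100 → 3-byte char #5 = EC 98 91.
Leading byte 0xEC = 11101100 matches 1110xxxx → 3-byte sequence.
Byte 1: 0xEC = 11101100, payload 1100 (4 bits).
Byte 2: 0x98 = 10011000 (10xxxxxx ✓), payload 011000.
Byte 3: 0x91 = 10010001 (10xxxxxx ✓), payload 010001.
Concatenate: 1100011000010001 = 0xC611 (16 bits → U+C611).

U+C611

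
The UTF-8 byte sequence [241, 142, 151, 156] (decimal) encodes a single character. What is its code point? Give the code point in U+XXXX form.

U+4E5DC

Leading byte 0xF1 = 11110001 matches 11110xxx → 4-byte sequence.
Byte 1: 0xF1 = 11110001, payload 001 (3 bits).
Byte 2: 0x8E = 10001110 (10xxxxxx ✓), payload 001110.
Byte 3: 0x97 = 10010111 (10xxxxxx ✓), payload 010111.
Byte 4: 0x9C = 10011100 (10xxxxxx ✓), payload 011100.
Concatenate: 001001110010111011100 = 0x4E5DC (21 bits → U+4E5DC).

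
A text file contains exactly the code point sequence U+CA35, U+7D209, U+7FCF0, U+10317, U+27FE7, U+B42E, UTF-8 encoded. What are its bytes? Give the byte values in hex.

U+CA35: 3-byte form → EC A8 B5.
U+7D209: 4-byte form → F1 BD 88 89.
U+7FCF0: 4-byte form → F1 BF B3 B0.
U+10317: 4-byte form → F0 90 8C 97.
U+27FE7: 4-byte form → F0 A7 BF A7.
U+B42E: 3-byte form → EB 90 AE.
Concatenated (22 bytes): EC A8 B5 F1 BD 88 89 F1 BF B3 B0 F0 90 8C 97 F0 A7 BF A7 EB 90 AE.

EC A8 B5 F1 BD 88 89 F1 BF B3 B0 F0 90 8C 97 F0 A7 BF A7 EB 90 AE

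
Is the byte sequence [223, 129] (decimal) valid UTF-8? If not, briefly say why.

valid

Leading byte 0xDF = 11011111 → 2-byte form.
Continuation bytes 0x81=10000001 all match 10xxxxxx.
Decoded value 0x7C1 is ≥ 0x80 (shortest form) and not a surrogate.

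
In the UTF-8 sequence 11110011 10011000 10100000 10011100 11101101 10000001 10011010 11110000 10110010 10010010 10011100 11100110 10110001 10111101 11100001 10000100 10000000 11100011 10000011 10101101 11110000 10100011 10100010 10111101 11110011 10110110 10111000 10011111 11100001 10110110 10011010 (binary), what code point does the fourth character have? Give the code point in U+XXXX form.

U+6C7D

Offset 0: leading byte 0xF3 = 11110011 → 4-byte char #1 = F3 98 A0 9C.
Offset 4: leading byte 0xED = 11101101 → 3-byte char #2 = ED 81 9A.
Offset 7: leading byte 0xF0 = 11110000 → 4-byte char #3 = F0 B2 92 9C.
Offset 11: leading byte 0xE6 = 11100110 → 3-byte char #4 = E6 B1 BD.
Leading byte 0xE6 = 11100110 matches 1110xxxx → 3-byte sequence.
Byte 1: 0xE6 = 11100110, payload 0110 (4 bits).
Byte 2: 0xB1 = 10110001 (10xxxxxx ✓), payload 110001.
Byte 3: 0xBD = 10111101 (10xxxxxx ✓), payload 111101.
Concatenate: 0110110001111101 = 0x6C7D (16 bits → U+6C7D).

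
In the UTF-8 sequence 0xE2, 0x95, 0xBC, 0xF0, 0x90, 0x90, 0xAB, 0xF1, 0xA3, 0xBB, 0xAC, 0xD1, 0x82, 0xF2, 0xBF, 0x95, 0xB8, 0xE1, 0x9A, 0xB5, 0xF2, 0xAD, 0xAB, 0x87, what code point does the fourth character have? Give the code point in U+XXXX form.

Offset 0: leading byte 0xE2 = 11100010 → 3-byte char #1 = E2 95 BC.
Offset 3: leading byte 0xF0 = 11110000 → 4-byte char #2 = F0 90 90 AB.
Offset 7: leading byte 0xF1 = 11110001 → 4-byte char #3 = F1 A3 BB AC.
Offset 11: leading byte 0xD1 = 11010001 → 2-byte char #4 = D1 82.
Leading byte 0xD1 = 11010001 matches 110xxxxx → 2-byte sequence.
Byte 1: 0xD1 = 11010001, payload 10001 (5 bits).
Byte 2: 0x82 = 10000010 (10xxxxxx ✓), payload 000010.
Concatenate: 10001000010 = 0x442 (11 bits → U+0442).

U+0442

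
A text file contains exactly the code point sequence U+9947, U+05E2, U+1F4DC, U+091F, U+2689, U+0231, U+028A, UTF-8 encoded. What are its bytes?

U+9947: 3-byte form → E9 A5 87.
U+05E2: 2-byte form → D7 A2.
U+1F4DC: 4-byte form → F0 9F 93 9C.
U+091F: 3-byte form → E0 A4 9F.
U+2689: 3-byte form → E2 9A 89.
U+0231: 2-byte form → C8 B1.
U+028A: 2-byte form → CA 8A.
Concatenated (19 bytes): E9 A5 87 D7 A2 F0 9F 93 9C E0 A4 9F E2 9A 89 C8 B1 CA 8A.

E9 A5 87 D7 A2 F0 9F 93 9C E0 A4 9F E2 9A 89 C8 B1 CA 8A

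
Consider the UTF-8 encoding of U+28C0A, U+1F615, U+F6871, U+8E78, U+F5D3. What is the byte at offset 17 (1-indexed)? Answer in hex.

1-indexed offset 17 is 0-indexed offset 16.
U+28C0A → 4-byte form F0 A8 B0 8A at offsets 0–3.
U+1F615 → 4-byte form F0 9F 98 95 at offsets 4–7.
U+F6871 → 4-byte form F3 B6 A1 B1 at offsets 8–11.
U+8E78 → 3-byte form E8 B9 B8 at offsets 12–14.
U+F5D3 → 3-byte form EF 97 93 at offsets 15–17.
Offset 16 falls in char 5's range; it's byte 2 of EF 97 93 = 0x97.

0x97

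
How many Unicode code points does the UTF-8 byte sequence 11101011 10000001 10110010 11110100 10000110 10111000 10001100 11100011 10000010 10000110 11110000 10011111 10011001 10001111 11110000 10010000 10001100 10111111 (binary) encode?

5

Byte at offset 0: 0xEB = 11101011 → 3-byte char (#1). Advance 3.
Byte at offset 3: 0xF4 = 11110100 → 4-byte char (#2). Advance 4.
Byte at offset 7: 0xE3 = 11100011 → 3-byte char (#3). Advance 3.
Byte at offset 10: 0xF0 = 11110000 → 4-byte char (#4). Advance 4.
Byte at offset 14: 0xF0 = 11110000 → 4-byte char (#5). Advance 4.
Reached end at offset 18 after 5 code points.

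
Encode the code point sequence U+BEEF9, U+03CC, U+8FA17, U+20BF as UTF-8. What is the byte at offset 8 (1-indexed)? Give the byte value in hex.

0x8F

1-indexed offset 8 is 0-indexed offset 7.
U+BEEF9 → 4-byte form F2 BE BB B9 at offsets 0–3.
U+03CC → 2-byte form CF 8C at offsets 4–5.
U+8FA17 → 4-byte form F2 8F A8 97 at offsets 6–9.
Offset 7 falls in char 3's range; it's byte 2 of F2 8F A8 97 = 0x8F.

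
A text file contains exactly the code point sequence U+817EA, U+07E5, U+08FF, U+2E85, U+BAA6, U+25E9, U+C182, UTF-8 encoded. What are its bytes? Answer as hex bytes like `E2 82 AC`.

F2 81 9F AA DF A5 E0 A3 BF E2 BA 85 EB AA A6 E2 97 A9 EC 86 82

U+817EA: 4-byte form → F2 81 9F AA.
U+07E5: 2-byte form → DF A5.
U+08FF: 3-byte form → E0 A3 BF.
U+2E85: 3-byte form → E2 BA 85.
U+BAA6: 3-byte form → EB AA A6.
U+25E9: 3-byte form → E2 97 A9.
U+C182: 3-byte form → EC 86 82.
Concatenated (21 bytes): F2 81 9F AA DF A5 E0 A3 BF E2 BA 85 EB AA A6 E2 97 A9 EC 86 82.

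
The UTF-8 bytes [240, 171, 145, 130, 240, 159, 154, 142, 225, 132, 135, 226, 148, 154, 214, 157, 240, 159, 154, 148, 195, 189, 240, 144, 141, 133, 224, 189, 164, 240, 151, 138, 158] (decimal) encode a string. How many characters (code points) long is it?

10

Byte at offset 0: 0xF0 = 11110000 → 4-byte char (#1). Advance 4.
Byte at offset 4: 0xF0 = 11110000 → 4-byte char (#2). Advance 4.
Byte at offset 8: 0xE1 = 11100001 → 3-byte char (#3). Advance 3.
Byte at offset 11: 0xE2 = 11100010 → 3-byte char (#4). Advance 3.
Byte at offset 14: 0xD6 = 11010110 → 2-byte char (#5). Advance 2.
Byte at offset 16: 0xF0 = 11110000 → 4-byte char (#6). Advance 4.
Byte at offset 20: 0xC3 = 11000011 → 2-byte char (#7). Advance 2.
Byte at offset 22: 0xF0 = 11110000 → 4-byte char (#8). Advance 4.
Byte at offset 26: 0xE0 = 11100000 → 3-byte char (#9). Advance 3.
Byte at offset 29: 0xF0 = 11110000 → 4-byte char (#10). Advance 4.
Reached end at offset 33 after 10 code points.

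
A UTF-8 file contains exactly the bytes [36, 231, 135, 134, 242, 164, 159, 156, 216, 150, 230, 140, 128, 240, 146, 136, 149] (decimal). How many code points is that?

6

Byte at offset 0: 0x24 = 00100100 → 1-byte char (#1). Advance 1.
Byte at offset 1: 0xE7 = 11100111 → 3-byte char (#2). Advance 3.
Byte at offset 4: 0xF2 = 11110010 → 4-byte char (#3). Advance 4.
Byte at offset 8: 0xD8 = 11011000 → 2-byte char (#4). Advance 2.
Byte at offset 10: 0xE6 = 11100110 → 3-byte char (#5). Advance 3.
Byte at offset 13: 0xF0 = 11110000 → 4-byte char (#6). Advance 4.
Reached end at offset 17 after 6 code points.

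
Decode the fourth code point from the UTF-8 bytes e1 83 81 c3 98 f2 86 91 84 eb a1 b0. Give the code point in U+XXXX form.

U+B870

Offset 0: leading byte 0xE1 = 11100001 → 3-byte char #1 = E1 83 81.
Offset 3: leading byte 0xC3 = 11000011 → 2-byte char #2 = C3 98.
Offset 5: leading byte 0xF2 = 11110010 → 4-byte char #3 = F2 86 91 84.
Offset 9: leading byte 0xEB = 11101011 → 3-byte char #4 = EB A1 B0.
Leading byte 0xEB = 11101011 matches 1110xxxx → 3-byte sequence.
Byte 1: 0xEB = 11101011, payload 1011 (4 bits).
Byte 2: 0xA1 = 10100001 (10xxxxxx ✓), payload 100001.
Byte 3: 0xB0 = 10110000 (10xxxxxx ✓), payload 110000.
Concatenate: 1011100001110000 = 0xB870 (16 bits → U+B870).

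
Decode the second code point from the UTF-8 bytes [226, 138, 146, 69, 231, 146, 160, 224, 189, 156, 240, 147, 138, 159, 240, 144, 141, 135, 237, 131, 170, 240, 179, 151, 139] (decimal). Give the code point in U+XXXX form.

Offset 0: leading byte 0xE2 = 11100010 → 3-byte char #1 = E2 8A 92.
Offset 3: leading byte 0x45 = 01000101 → 1-byte char #2 = 45.
Leading byte 0x45 = 01000101 matches 0xxxxxxx → 1-byte sequence.
Byte 1: 0x45 = 01000101, payload 1000101 (7 bits).
Concatenate: 1000101 = 0x45 (7 bits → U+0045).

U+0045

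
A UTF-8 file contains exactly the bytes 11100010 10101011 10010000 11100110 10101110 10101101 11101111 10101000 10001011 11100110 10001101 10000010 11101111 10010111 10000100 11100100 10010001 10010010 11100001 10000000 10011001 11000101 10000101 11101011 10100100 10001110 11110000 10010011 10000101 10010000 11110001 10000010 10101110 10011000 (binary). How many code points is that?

Byte at offset 0: 0xE2 = 11100010 → 3-byte char (#1). Advance 3.
Byte at offset 3: 0xE6 = 11100110 → 3-byte char (#2). Advance 3.
Byte at offset 6: 0xEF = 11101111 → 3-byte char (#3). Advance 3.
Byte at offset 9: 0xE6 = 11100110 → 3-byte char (#4). Advance 3.
Byte at offset 12: 0xEF = 11101111 → 3-byte char (#5). Advance 3.
Byte at offset 15: 0xE4 = 11100100 → 3-byte char (#6). Advance 3.
Byte at offset 18: 0xE1 = 11100001 → 3-byte char (#7). Advance 3.
Byte at offset 21: 0xC5 = 11000101 → 2-byte char (#8). Advance 2.
Byte at offset 23: 0xEB = 11101011 → 3-byte char (#9). Advance 3.
Byte at offset 26: 0xF0 = 11110000 → 4-byte char (#10). Advance 4.
Byte at offset 30: 0xF1 = 11110001 → 4-byte char (#11). Advance 4.
Reached end at offset 34 after 11 code points.

11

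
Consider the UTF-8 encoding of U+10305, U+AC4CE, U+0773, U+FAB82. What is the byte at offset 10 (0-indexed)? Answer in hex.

U+10305 → 4-byte form F0 90 8C 85 at offsets 0–3.
U+AC4CE → 4-byte form F2 AC 93 8E at offsets 4–7.
U+0773 → 2-byte form DD B3 at offsets 8–9.
U+FAB82 → 4-byte form F3 BA AE 82 at offsets 10–13.
Offset 10 falls in char 4's range; it's byte 1 of F3 BA AE 82 = 0xF3.

0xF3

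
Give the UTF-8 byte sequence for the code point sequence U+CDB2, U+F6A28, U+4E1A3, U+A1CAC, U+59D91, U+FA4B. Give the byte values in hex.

U+CDB2: 3-byte form → EC B6 B2.
U+F6A28: 4-byte form → F3 B6 A8 A8.
U+4E1A3: 4-byte form → F1 8E 86 A3.
U+A1CAC: 4-byte form → F2 A1 B2 AC.
U+59D91: 4-byte form → F1 99 B6 91.
U+FA4B: 3-byte form → EF A9 8B.
Concatenated (22 bytes): EC B6 B2 F3 B6 A8 A8 F1 8E 86 A3 F2 A1 B2 AC F1 99 B6 91 EF A9 8B.

EC B6 B2 F3 B6 A8 A8 F1 8E 86 A3 F2 A1 B2 AC F1 99 B6 91 EF A9 8B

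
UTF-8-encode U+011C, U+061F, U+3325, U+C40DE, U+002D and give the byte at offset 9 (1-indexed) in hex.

1-indexed offset 9 is 0-indexed offset 8.
U+011C → 2-byte form C4 9C at offsets 0–1.
U+061F → 2-byte form D8 9F at offsets 2–3.
U+3325 → 3-byte form E3 8C A5 at offsets 4–6.
U+C40DE → 4-byte form F3 84 83 9E at offsets 7–10.
Offset 8 falls in char 4's range; it's byte 2 of F3 84 83 9E = 0x84.

0x84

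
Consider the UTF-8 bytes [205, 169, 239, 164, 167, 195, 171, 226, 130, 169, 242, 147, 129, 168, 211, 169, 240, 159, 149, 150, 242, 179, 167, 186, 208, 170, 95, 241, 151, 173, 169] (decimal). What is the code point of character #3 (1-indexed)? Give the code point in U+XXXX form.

U+00EB

Offset 0: leading byte 0xCD = 11001101 → 2-byte char #1 = CD A9.
Offset 2: leading byte 0xEF = 11101111 → 3-byte char #2 = EF A4 A7.
Offset 5: leading byte 0xC3 = 11000011 → 2-byte char #3 = C3 AB.
Leading byte 0xC3 = 11000011 matches 110xxxxx → 2-byte sequence.
Byte 1: 0xC3 = 11000011, payload 00011 (5 bits).
Byte 2: 0xAB = 10101011 (10xxxxxx ✓), payload 101011.
Concatenate: 00011101011 = 0xEB (11 bits → U+00EB).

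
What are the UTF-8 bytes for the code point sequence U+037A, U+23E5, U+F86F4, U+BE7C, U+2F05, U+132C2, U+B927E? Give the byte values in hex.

U+037A: 2-byte form → CD BA.
U+23E5: 3-byte form → E2 8F A5.
U+F86F4: 4-byte form → F3 B8 9B B4.
U+BE7C: 3-byte form → EB B9 BC.
U+2F05: 3-byte form → E2 BC 85.
U+132C2: 4-byte form → F0 93 8B 82.
U+B927E: 4-byte form → F2 B9 89 BE.
Concatenated (23 bytes): CD BA E2 8F A5 F3 B8 9B B4 EB B9 BC E2 BC 85 F0 93 8B 82 F2 B9 89 BE.

CD BA E2 8F A5 F3 B8 9B B4 EB B9 BC E2 BC 85 F0 93 8B 82 F2 B9 89 BE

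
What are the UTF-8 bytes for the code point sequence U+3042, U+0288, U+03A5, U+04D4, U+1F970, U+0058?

E3 81 82 CA 88 CE A5 D3 94 F0 9F A5 B0 58

U+3042: 3-byte form → E3 81 82.
U+0288: 2-byte form → CA 88.
U+03A5: 2-byte form → CE A5.
U+04D4: 2-byte form → D3 94.
U+1F970: 4-byte form → F0 9F A5 B0.
U+0058: 1-byte form → 58.
Concatenated (14 bytes): E3 81 82 CA 88 CE A5 D3 94 F0 9F A5 B0 58.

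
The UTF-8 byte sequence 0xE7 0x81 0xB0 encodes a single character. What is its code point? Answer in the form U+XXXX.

Leading byte 0xE7 = 11100111 matches 1110xxxx → 3-byte sequence.
Byte 1: 0xE7 = 11100111, payload 0111 (4 bits).
Byte 2: 0x81 = 10000001 (10xxxxxx ✓), payload 000001.
Byte 3: 0xB0 = 10110000 (10xxxxxx ✓), payload 110000.
Concatenate: 0111000001110000 = 0x7070 (16 bits → U+7070).

U+7070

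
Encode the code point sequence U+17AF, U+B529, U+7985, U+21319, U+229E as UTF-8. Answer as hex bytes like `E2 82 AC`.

U+17AF: 3-byte form → E1 9E AF.
U+B529: 3-byte form → EB 94 A9.
U+7985: 3-byte form → E7 A6 85.
U+21319: 4-byte form → F0 A1 8C 99.
U+229E: 3-byte form → E2 8A 9E.
Concatenated (16 bytes): E1 9E AF EB 94 A9 E7 A6 85 F0 A1 8C 99 E2 8A 9E.

E1 9E AF EB 94 A9 E7 A6 85 F0 A1 8C 99 E2 8A 9E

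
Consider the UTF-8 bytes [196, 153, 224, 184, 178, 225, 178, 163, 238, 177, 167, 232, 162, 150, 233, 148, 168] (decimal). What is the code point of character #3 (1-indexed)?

U+1CA3

Offset 0: leading byte 0xC4 = 11000100 → 2-byte char #1 = C4 99.
Offset 2: leading byte 0xE0 = 11100000 → 3-byte char #2 = E0 B8 B2.
Offset 5: leading byte 0xE1 = 11100001 → 3-byte char #3 = E1 B2 A3.
Leading byte 0xE1 = 11100001 matches 1110xxxx → 3-byte sequence.
Byte 1: 0xE1 = 11100001, payload 0001 (4 bits).
Byte 2: 0xB2 = 10110010 (10xxxxxx ✓), payload 110010.
Byte 3: 0xA3 = 10100011 (10xxxxxx ✓), payload 100011.
Concatenate: 0001110010100011 = 0x1CA3 (16 bits → U+1CA3).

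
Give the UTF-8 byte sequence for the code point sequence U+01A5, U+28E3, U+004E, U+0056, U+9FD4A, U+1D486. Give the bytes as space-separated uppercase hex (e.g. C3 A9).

C6 A5 E2 A3 A3 4E 56 F2 9F B5 8A F0 9D 92 86

U+01A5: 2-byte form → C6 A5.
U+28E3: 3-byte form → E2 A3 A3.
U+004E: 1-byte form → 4E.
U+0056: 1-byte form → 56.
U+9FD4A: 4-byte form → F2 9F B5 8A.
U+1D486: 4-byte form → F0 9D 92 86.
Concatenated (15 bytes): C6 A5 E2 A3 A3 4E 56 F2 9F B5 8A F0 9D 92 86.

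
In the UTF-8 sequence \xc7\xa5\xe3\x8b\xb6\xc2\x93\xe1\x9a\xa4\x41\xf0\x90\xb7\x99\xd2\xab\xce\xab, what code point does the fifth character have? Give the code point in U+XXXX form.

U+0041

Offset 0: leading byte 0xC7 = 11000111 → 2-byte char #1 = C7 A5.
Offset 2: leading byte 0xE3 = 11100011 → 3-byte char #2 = E3 8B B6.
Offset 5: leading byte 0xC2 = 11000010 → 2-byte char #3 = C2 93.
Offset 7: leading byte 0xE1 = 11100001 → 3-byte char #4 = E1 9A A4.
Offset 10: leading byte 0x41 = 01000001 → 1-byte char #5 = 41.
Leading byte 0x41 = 01000001 matches 0xxxxxxx → 1-byte sequence.
Byte 1: 0x41 = 01000001, payload 1000001 (7 bits).
Concatenate: 1000001 = 0x41 (7 bits → U+0041).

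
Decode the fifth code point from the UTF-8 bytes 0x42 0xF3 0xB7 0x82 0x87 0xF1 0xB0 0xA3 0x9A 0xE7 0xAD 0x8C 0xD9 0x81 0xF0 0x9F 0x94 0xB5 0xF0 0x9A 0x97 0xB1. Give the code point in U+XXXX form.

U+0641

Offset 0: leading byte 0x42 = 01000010 → 1-byte char #1 = 42.
Offset 1: leading byte 0xF3 = 11110011 → 4-byte char #2 = F3 B7 82 87.
Offset 5: leading byte 0xF1 = 11110001 → 4-byte char #3 = F1 B0 A3 9A.
Offset 9: leading byte 0xE7 = 11100111 → 3-byte char #4 = E7 AD 8C.
Offset 12: leading byte 0xD9 = 11011001 → 2-byte char #5 = D9 81.
Leading byte 0xD9 = 11011001 matches 110xxxxx → 2-byte sequence.
Byte 1: 0xD9 = 11011001, payload 11001 (5 bits).
Byte 2: 0x81 = 10000001 (10xxxxxx ✓), payload 000001.
Concatenate: 11001000001 = 0x641 (11 bits → U+0641).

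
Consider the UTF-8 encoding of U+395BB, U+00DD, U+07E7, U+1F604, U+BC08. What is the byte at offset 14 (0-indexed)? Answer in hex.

U+395BB → 4-byte form F0 B9 96 BB at offsets 0–3.
U+00DD → 2-byte form C3 9D at offsets 4–5.
U+07E7 → 2-byte form DF A7 at offsets 6–7.
U+1F604 → 4-byte form F0 9F 98 84 at offsets 8–11.
U+BC08 → 3-byte form EB B0 88 at offsets 12–14.
Offset 14 falls in char 5's range; it's byte 3 of EB B0 88 = 0x88.

0x88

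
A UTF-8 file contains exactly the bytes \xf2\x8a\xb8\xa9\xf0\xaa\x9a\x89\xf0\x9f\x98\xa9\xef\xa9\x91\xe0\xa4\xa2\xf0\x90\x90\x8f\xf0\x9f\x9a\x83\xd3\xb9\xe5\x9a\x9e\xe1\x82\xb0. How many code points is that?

10

Byte at offset 0: 0xF2 = 11110010 → 4-byte char (#1). Advance 4.
Byte at offset 4: 0xF0 = 11110000 → 4-byte char (#2). Advance 4.
Byte at offset 8: 0xF0 = 11110000 → 4-byte char (#3). Advance 4.
Byte at offset 12: 0xEF = 11101111 → 3-byte char (#4). Advance 3.
Byte at offset 15: 0xE0 = 11100000 → 3-byte char (#5). Advance 3.
Byte at offset 18: 0xF0 = 11110000 → 4-byte char (#6). Advance 4.
Byte at offset 22: 0xF0 = 11110000 → 4-byte char (#7). Advance 4.
Byte at offset 26: 0xD3 = 11010011 → 2-byte char (#8). Advance 2.
Byte at offset 28: 0xE5 = 11100101 → 3-byte char (#9). Advance 3.
Byte at offset 31: 0xE1 = 11100001 → 3-byte char (#10). Advance 3.
Reached end at offset 34 after 10 code points.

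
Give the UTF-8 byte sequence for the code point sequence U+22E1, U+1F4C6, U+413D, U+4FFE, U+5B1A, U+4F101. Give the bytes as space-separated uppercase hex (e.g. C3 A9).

U+22E1: 3-byte form → E2 8B A1.
U+1F4C6: 4-byte form → F0 9F 93 86.
U+413D: 3-byte form → E4 84 BD.
U+4FFE: 3-byte form → E4 BF BE.
U+5B1A: 3-byte form → E5 AC 9A.
U+4F101: 4-byte form → F1 8F 84 81.
Concatenated (20 bytes): E2 8B A1 F0 9F 93 86 E4 84 BD E4 BF BE E5 AC 9A F1 8F 84 81.

E2 8B A1 F0 9F 93 86 E4 84 BD E4 BF BE E5 AC 9A F1 8F 84 81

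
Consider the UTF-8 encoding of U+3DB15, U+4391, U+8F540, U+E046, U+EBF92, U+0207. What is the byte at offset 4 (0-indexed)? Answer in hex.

U+3DB15 → 4-byte form F0 BD AC 95 at offsets 0–3.
U+4391 → 3-byte form E4 8E 91 at offsets 4–6.
Offset 4 falls in char 2's range; it's byte 1 of E4 8E 91 = 0xE4.

0xE4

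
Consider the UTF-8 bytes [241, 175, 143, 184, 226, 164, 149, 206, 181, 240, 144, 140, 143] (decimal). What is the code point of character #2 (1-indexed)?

Offset 0: leading byte 0xF1 = 11110001 → 4-byte char #1 = F1 AF 8F B8.
Offset 4: leading byte 0xE2 = 11100010 → 3-byte char #2 = E2 A4 95.
Leading byte 0xE2 = 11100010 matches 1110xxxx → 3-byte sequence.
Byte 1: 0xE2 = 11100010, payload 0010 (4 bits).
Byte 2: 0xA4 = 10100100 (10xxxxxx ✓), payload 100100.
Byte 3: 0x95 = 10010101 (10xxxxxx ✓), payload 010101.
Concatenate: 0010100100010101 = 0x2915 (16 bits → U+2915).

U+2915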